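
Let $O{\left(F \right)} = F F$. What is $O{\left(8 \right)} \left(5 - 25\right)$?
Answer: $-1280$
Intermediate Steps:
$O{\left(F \right)} = F^{2}$
$O{\left(8 \right)} \left(5 - 25\right) = 8^{2} \left(5 - 25\right) = 64 \left(-20\right) = -1280$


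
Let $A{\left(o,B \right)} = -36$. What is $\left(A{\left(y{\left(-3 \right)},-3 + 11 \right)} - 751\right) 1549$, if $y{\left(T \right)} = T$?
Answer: $-1219063$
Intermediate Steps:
$\left(A{\left(y{\left(-3 \right)},-3 + 11 \right)} - 751\right) 1549 = \left(-36 - 751\right) 1549 = \left(-787\right) 1549 = -1219063$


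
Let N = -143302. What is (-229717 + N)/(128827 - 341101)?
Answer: 373019/212274 ≈ 1.7573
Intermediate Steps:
(-229717 + N)/(128827 - 341101) = (-229717 - 143302)/(128827 - 341101) = -373019/(-212274) = -373019*(-1/212274) = 373019/212274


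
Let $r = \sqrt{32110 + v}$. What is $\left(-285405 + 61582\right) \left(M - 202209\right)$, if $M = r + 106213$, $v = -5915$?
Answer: $21486112708 - 2909699 \sqrt{155} \approx 2.145 \cdot 10^{10}$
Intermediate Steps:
$r = 13 \sqrt{155}$ ($r = \sqrt{32110 - 5915} = \sqrt{26195} = 13 \sqrt{155} \approx 161.85$)
$M = 106213 + 13 \sqrt{155}$ ($M = 13 \sqrt{155} + 106213 = 106213 + 13 \sqrt{155} \approx 1.0637 \cdot 10^{5}$)
$\left(-285405 + 61582\right) \left(M - 202209\right) = \left(-285405 + 61582\right) \left(\left(106213 + 13 \sqrt{155}\right) - 202209\right) = - 223823 \left(-95996 + 13 \sqrt{155}\right) = 21486112708 - 2909699 \sqrt{155}$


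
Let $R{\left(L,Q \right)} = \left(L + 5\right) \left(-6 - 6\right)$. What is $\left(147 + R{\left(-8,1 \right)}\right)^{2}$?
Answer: $33489$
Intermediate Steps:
$R{\left(L,Q \right)} = -60 - 12 L$ ($R{\left(L,Q \right)} = \left(5 + L\right) \left(-12\right) = -60 - 12 L$)
$\left(147 + R{\left(-8,1 \right)}\right)^{2} = \left(147 - -36\right)^{2} = \left(147 + \left(-60 + 96\right)\right)^{2} = \left(147 + 36\right)^{2} = 183^{2} = 33489$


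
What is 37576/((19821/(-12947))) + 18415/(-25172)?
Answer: -422291524031/17204628 ≈ -24545.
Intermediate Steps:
37576/((19821/(-12947))) + 18415/(-25172) = 37576/((19821*(-1/12947))) + 18415*(-1/25172) = 37576/(-19821/12947) - 635/868 = 37576*(-12947/19821) - 635/868 = -486496472/19821 - 635/868 = -422291524031/17204628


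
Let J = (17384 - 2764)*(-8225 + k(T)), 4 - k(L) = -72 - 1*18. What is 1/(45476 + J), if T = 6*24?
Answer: -1/118829744 ≈ -8.4154e-9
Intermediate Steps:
T = 144
k(L) = 94 (k(L) = 4 - (-72 - 1*18) = 4 - (-72 - 18) = 4 - 1*(-90) = 4 + 90 = 94)
J = -118875220 (J = (17384 - 2764)*(-8225 + 94) = 14620*(-8131) = -118875220)
1/(45476 + J) = 1/(45476 - 118875220) = 1/(-118829744) = -1/118829744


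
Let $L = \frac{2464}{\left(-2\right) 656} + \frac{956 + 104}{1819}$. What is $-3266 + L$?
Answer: $- \frac{243671617}{74579} \approx -3267.3$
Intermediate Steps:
$L = - \frac{96603}{74579}$ ($L = \frac{2464}{-1312} + 1060 \cdot \frac{1}{1819} = 2464 \left(- \frac{1}{1312}\right) + \frac{1060}{1819} = - \frac{77}{41} + \frac{1060}{1819} = - \frac{96603}{74579} \approx -1.2953$)
$-3266 + L = -3266 - \frac{96603}{74579} = - \frac{243671617}{74579}$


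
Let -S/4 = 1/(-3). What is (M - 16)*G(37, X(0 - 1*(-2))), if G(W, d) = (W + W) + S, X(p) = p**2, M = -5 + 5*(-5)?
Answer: -10396/3 ≈ -3465.3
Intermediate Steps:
S = 4/3 (S = -4/(-3) = -4*(-1/3) = 4/3 ≈ 1.3333)
M = -30 (M = -5 - 25 = -30)
G(W, d) = 4/3 + 2*W (G(W, d) = (W + W) + 4/3 = 2*W + 4/3 = 4/3 + 2*W)
(M - 16)*G(37, X(0 - 1*(-2))) = (-30 - 16)*(4/3 + 2*37) = -46*(4/3 + 74) = -46*226/3 = -10396/3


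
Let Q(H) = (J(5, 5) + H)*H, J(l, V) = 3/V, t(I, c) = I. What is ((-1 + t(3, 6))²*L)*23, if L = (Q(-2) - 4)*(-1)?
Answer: 552/5 ≈ 110.40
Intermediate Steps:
Q(H) = H*(⅗ + H) (Q(H) = (3/5 + H)*H = (3*(⅕) + H)*H = (⅗ + H)*H = H*(⅗ + H))
L = 6/5 (L = ((⅕)*(-2)*(3 + 5*(-2)) - 4)*(-1) = ((⅕)*(-2)*(3 - 10) - 4)*(-1) = ((⅕)*(-2)*(-7) - 4)*(-1) = (14/5 - 4)*(-1) = -6/5*(-1) = 6/5 ≈ 1.2000)
((-1 + t(3, 6))²*L)*23 = ((-1 + 3)²*(6/5))*23 = (2²*(6/5))*23 = (4*(6/5))*23 = (24/5)*23 = 552/5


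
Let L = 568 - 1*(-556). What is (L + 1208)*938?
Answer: 2187416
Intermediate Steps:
L = 1124 (L = 568 + 556 = 1124)
(L + 1208)*938 = (1124 + 1208)*938 = 2332*938 = 2187416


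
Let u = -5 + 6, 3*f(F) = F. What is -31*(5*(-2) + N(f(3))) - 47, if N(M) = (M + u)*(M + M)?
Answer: 139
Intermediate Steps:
f(F) = F/3
u = 1
N(M) = 2*M*(1 + M) (N(M) = (M + 1)*(M + M) = (1 + M)*(2*M) = 2*M*(1 + M))
-31*(5*(-2) + N(f(3))) - 47 = -31*(5*(-2) + 2*((1/3)*3)*(1 + (1/3)*3)) - 47 = -31*(-10 + 2*1*(1 + 1)) - 47 = -31*(-10 + 2*1*2) - 47 = -31*(-10 + 4) - 47 = -31*(-6) - 47 = 186 - 47 = 139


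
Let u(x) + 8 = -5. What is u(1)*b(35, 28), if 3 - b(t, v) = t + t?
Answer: 871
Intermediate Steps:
b(t, v) = 3 - 2*t (b(t, v) = 3 - (t + t) = 3 - 2*t)
u(x) = -13 (u(x) = -8 - 5 = -13)
u(1)*b(35, 28) = -13*(3 - 2*35) = -13*(3 - 70) = -13*(-67) = 871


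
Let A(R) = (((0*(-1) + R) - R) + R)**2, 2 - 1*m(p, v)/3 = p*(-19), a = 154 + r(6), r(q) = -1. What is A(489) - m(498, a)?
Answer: 210729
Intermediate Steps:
a = 153 (a = 154 - 1 = 153)
m(p, v) = 6 + 57*p (m(p, v) = 6 - 3*p*(-19) = 6 - (-57)*p = 6 + 57*p)
A(R) = R**2 (A(R) = (((0 + R) - R) + R)**2 = ((R - R) + R)**2 = (0 + R)**2 = R**2)
A(489) - m(498, a) = 489**2 - (6 + 57*498) = 239121 - (6 + 28386) = 239121 - 1*28392 = 239121 - 28392 = 210729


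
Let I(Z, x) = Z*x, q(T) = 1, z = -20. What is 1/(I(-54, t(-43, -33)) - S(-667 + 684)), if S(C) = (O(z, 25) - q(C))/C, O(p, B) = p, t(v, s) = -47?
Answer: 17/43167 ≈ 0.00039382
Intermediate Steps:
S(C) = -21/C (S(C) = (-20 - 1*1)/C = (-20 - 1)/C = -21/C)
1/(I(-54, t(-43, -33)) - S(-667 + 684)) = 1/(-54*(-47) - (-21)/(-667 + 684)) = 1/(2538 - (-21)/17) = 1/(2538 - 1*(-21/17)) = 1/(2538 + 21/17) = 1/(43167/17) = 17/43167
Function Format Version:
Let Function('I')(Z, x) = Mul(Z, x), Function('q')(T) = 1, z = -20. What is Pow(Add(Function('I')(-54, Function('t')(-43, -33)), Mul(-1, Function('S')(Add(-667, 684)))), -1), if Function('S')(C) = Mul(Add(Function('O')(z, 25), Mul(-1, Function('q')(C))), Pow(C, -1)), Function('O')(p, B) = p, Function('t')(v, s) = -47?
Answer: Rational(17, 43167) ≈ 0.00039382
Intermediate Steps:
Function('S')(C) = Mul(-21, Pow(C, -1)) (Function('S')(C) = Mul(Add(-20, Mul(-1, 1)), Pow(C, -1)) = Mul(Add(-20, -1), Pow(C, -1)) = Mul(-21, Pow(C, -1)))
Pow(Add(Function('I')(-54, Function('t')(-43, -33)), Mul(-1, Function('S')(Add(-667, 684)))), -1) = Pow(Add(Mul(-54, -47), Mul(-1, Mul(-21, Pow(Add(-667, 684), -1)))), -1) = Pow(Add(2538, Mul(-1, Mul(-21, Pow(17, -1)))), -1) = Pow(Add(2538, Mul(-1, Mul(-21, Rational(1, 17)))), -1) = Pow(Add(2538, Mul(-1, Rational(-21, 17))), -1) = Pow(Add(2538, Rational(21, 17)), -1) = Pow(Rational(43167, 17), -1) = Rational(17, 43167)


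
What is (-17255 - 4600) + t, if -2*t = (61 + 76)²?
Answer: -62479/2 ≈ -31240.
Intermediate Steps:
t = -18769/2 (t = -(61 + 76)²/2 = -½*137² = -½*18769 = -18769/2 ≈ -9384.5)
(-17255 - 4600) + t = (-17255 - 4600) - 18769/2 = -21855 - 18769/2 = -62479/2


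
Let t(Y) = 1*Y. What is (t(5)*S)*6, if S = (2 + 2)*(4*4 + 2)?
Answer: 2160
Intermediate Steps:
S = 72 (S = 4*(16 + 2) = 4*18 = 72)
t(Y) = Y
(t(5)*S)*6 = (5*72)*6 = 360*6 = 2160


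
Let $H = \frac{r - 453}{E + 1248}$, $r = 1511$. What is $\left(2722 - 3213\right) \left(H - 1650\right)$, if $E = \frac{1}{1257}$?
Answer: $\frac{1270259296704}{1568737} \approx 8.0973 \cdot 10^{5}$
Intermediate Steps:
$E = \frac{1}{1257} \approx 0.00079555$
$H = \frac{1329906}{1568737}$ ($H = \frac{1511 - 453}{\frac{1}{1257} + 1248} = \frac{1058}{\frac{1568737}{1257}} = 1058 \cdot \frac{1257}{1568737} = \frac{1329906}{1568737} \approx 0.84776$)
$\left(2722 - 3213\right) \left(H - 1650\right) = \left(2722 - 3213\right) \left(\frac{1329906}{1568737} - 1650\right) = \left(-491\right) \left(- \frac{2587086144}{1568737}\right) = \frac{1270259296704}{1568737}$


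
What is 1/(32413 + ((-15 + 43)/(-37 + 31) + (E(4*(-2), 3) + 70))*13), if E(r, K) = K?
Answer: 3/99904 ≈ 3.0029e-5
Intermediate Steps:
1/(32413 + ((-15 + 43)/(-37 + 31) + (E(4*(-2), 3) + 70))*13) = 1/(32413 + ((-15 + 43)/(-37 + 31) + (3 + 70))*13) = 1/(32413 + (28/(-6) + 73)*13) = 1/(32413 + (28*(-⅙) + 73)*13) = 1/(32413 + (-14/3 + 73)*13) = 1/(32413 + (205/3)*13) = 1/(32413 + 2665/3) = 1/(99904/3) = 3/99904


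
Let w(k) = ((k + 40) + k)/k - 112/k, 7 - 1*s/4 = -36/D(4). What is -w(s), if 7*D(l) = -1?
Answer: -508/245 ≈ -2.0735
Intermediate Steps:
D(l) = -⅐ (D(l) = (⅐)*(-1) = -⅐)
s = -980 (s = 28 - (-144)/(-⅐) = 28 - (-144)*(-7) = 28 - 4*252 = 28 - 1008 = -980)
w(k) = -112/k + (40 + 2*k)/k (w(k) = ((40 + k) + k)/k - 112/k = (40 + 2*k)/k - 112/k = -112/k + (40 + 2*k)/k)
-w(s) = -(2 - 72/(-980)) = -(2 - 72*(-1/980)) = -(2 + 18/245) = -1*508/245 = -508/245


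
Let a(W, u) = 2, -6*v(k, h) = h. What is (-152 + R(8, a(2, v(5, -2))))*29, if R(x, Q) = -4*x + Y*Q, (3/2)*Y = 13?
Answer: -14500/3 ≈ -4833.3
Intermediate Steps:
Y = 26/3 (Y = (2/3)*13 = 26/3 ≈ 8.6667)
v(k, h) = -h/6
R(x, Q) = -4*x + 26*Q/3
(-152 + R(8, a(2, v(5, -2))))*29 = (-152 + (-4*8 + (26/3)*2))*29 = (-152 + (-32 + 52/3))*29 = (-152 - 44/3)*29 = -500/3*29 = -14500/3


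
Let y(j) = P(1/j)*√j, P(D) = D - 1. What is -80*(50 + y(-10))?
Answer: -4000 + 88*I*√10 ≈ -4000.0 + 278.28*I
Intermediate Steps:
P(D) = -1 + D
y(j) = √j*(-1 + 1/j) (y(j) = (-1 + 1/j)*√j = √j*(-1 + 1/j))
-80*(50 + y(-10)) = -80*(50 + (1 - 1*(-10))/√(-10)) = -80*(50 + (-I*√10/10)*(1 + 10)) = -80*(50 - I*√10/10*11) = -80*(50 - 11*I*√10/10) = -4000 + 88*I*√10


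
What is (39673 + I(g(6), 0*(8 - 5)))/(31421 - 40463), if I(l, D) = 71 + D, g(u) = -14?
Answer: -6624/1507 ≈ -4.3955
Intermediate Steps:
(39673 + I(g(6), 0*(8 - 5)))/(31421 - 40463) = (39673 + (71 + 0*(8 - 5)))/(31421 - 40463) = (39673 + (71 + 0*3))/(-9042) = (39673 + (71 + 0))*(-1/9042) = (39673 + 71)*(-1/9042) = 39744*(-1/9042) = -6624/1507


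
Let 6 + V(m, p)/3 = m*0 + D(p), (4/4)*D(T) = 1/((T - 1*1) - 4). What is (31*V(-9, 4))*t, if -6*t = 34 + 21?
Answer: 11935/2 ≈ 5967.5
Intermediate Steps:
t = -55/6 (t = -(34 + 21)/6 = -⅙*55 = -55/6 ≈ -9.1667)
D(T) = 1/(-5 + T) (D(T) = 1/((T - 1*1) - 4) = 1/((T - 1) - 4) = 1/((-1 + T) - 4) = 1/(-5 + T))
V(m, p) = -18 + 3/(-5 + p) (V(m, p) = -18 + 3*(m*0 + 1/(-5 + p)) = -18 + 3*(0 + 1/(-5 + p)) = -18 + 3/(-5 + p))
(31*V(-9, 4))*t = (31*(3*(31 - 6*4)/(-5 + 4)))*(-55/6) = (31*(3*(31 - 24)/(-1)))*(-55/6) = (31*(3*(-1)*7))*(-55/6) = (31*(-21))*(-55/6) = -651*(-55/6) = 11935/2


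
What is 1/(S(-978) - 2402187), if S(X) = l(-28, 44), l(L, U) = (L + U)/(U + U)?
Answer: -11/26424055 ≈ -4.1629e-7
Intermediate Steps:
l(L, U) = (L + U)/(2*U) (l(L, U) = (L + U)/((2*U)) = (L + U)*(1/(2*U)) = (L + U)/(2*U))
S(X) = 2/11 (S(X) = (½)*(-28 + 44)/44 = (½)*(1/44)*16 = 2/11)
1/(S(-978) - 2402187) = 1/(2/11 - 2402187) = 1/(-26424055/11) = -11/26424055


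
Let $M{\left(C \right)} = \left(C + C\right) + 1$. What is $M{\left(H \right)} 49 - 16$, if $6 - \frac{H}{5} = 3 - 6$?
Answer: $4443$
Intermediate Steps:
$H = 45$ ($H = 30 - 5 \left(3 - 6\right) = 30 - -15 = 30 + 15 = 45$)
$M{\left(C \right)} = 1 + 2 C$ ($M{\left(C \right)} = 2 C + 1 = 1 + 2 C$)
$M{\left(H \right)} 49 - 16 = \left(1 + 2 \cdot 45\right) 49 - 16 = \left(1 + 90\right) 49 - 16 = 91 \cdot 49 - 16 = 4459 - 16 = 4443$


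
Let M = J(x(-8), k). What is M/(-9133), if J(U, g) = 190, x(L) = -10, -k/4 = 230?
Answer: -190/9133 ≈ -0.020804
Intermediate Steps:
k = -920 (k = -4*230 = -920)
M = 190
M/(-9133) = 190/(-9133) = 190*(-1/9133) = -190/9133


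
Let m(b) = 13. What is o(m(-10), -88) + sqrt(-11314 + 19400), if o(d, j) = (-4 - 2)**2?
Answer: 36 + sqrt(8086) ≈ 125.92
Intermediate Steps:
o(d, j) = 36 (o(d, j) = (-6)**2 = 36)
o(m(-10), -88) + sqrt(-11314 + 19400) = 36 + sqrt(-11314 + 19400) = 36 + sqrt(8086)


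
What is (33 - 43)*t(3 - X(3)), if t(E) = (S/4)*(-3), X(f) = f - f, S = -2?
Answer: -15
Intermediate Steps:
X(f) = 0
t(E) = 3/2 (t(E) = -2/4*(-3) = -2*1/4*(-3) = -1/2*(-3) = 3/2)
(33 - 43)*t(3 - X(3)) = (33 - 43)*(3/2) = -10*3/2 = -15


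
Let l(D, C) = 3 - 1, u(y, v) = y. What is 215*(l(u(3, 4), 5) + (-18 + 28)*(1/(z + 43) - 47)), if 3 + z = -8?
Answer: -1608845/16 ≈ -1.0055e+5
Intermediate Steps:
z = -11 (z = -3 - 8 = -11)
l(D, C) = 2
215*(l(u(3, 4), 5) + (-18 + 28)*(1/(z + 43) - 47)) = 215*(2 + (-18 + 28)*(1/(-11 + 43) - 47)) = 215*(2 + 10*(1/32 - 47)) = 215*(2 + 10*(-1503/32)) = 215*(2 - 7515/16) = 215*(-7483/16) = -1608845/16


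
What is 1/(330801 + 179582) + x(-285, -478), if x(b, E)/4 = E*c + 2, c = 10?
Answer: -9754439895/510383 ≈ -19112.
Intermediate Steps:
x(b, E) = 8 + 40*E (x(b, E) = 4*(E*10 + 2) = 4*(10*E + 2) = 4*(2 + 10*E) = 8 + 40*E)
1/(330801 + 179582) + x(-285, -478) = 1/(330801 + 179582) + (8 + 40*(-478)) = 1/510383 + (8 - 19120) = 1/510383 - 19112 = -9754439895/510383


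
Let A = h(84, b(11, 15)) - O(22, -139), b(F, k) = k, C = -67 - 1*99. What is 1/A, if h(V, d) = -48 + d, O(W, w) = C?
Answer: 1/133 ≈ 0.0075188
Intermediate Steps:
C = -166 (C = -67 - 99 = -166)
O(W, w) = -166
A = 133 (A = (-48 + 15) - 1*(-166) = -33 + 166 = 133)
1/A = 1/133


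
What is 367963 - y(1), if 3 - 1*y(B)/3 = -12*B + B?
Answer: 367921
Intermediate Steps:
y(B) = 9 + 33*B (y(B) = 9 - 3*(-12*B + B) = 9 - (-33)*B = 9 + 33*B)
367963 - y(1) = 367963 - (9 + 33*1) = 367963 - (9 + 33) = 367963 - 1*42 = 367963 - 42 = 367921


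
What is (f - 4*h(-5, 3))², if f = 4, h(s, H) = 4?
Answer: 144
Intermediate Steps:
(f - 4*h(-5, 3))² = (4 - 4*4)² = (4 - 16)² = (-12)² = 144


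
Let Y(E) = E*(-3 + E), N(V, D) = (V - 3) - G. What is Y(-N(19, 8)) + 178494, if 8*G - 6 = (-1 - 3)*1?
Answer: 2860629/16 ≈ 1.7879e+5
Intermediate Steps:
G = ¼ (G = ¾ + ((-1 - 3)*1)/8 = ¾ + (-4*1)/8 = ¾ + (⅛)*(-4) = ¾ - ½ = ¼ ≈ 0.25000)
N(V, D) = -13/4 + V (N(V, D) = (V - 3) - 1*¼ = (-3 + V) - ¼ = -13/4 + V)
Y(-N(19, 8)) + 178494 = (-(-13/4 + 19))*(-3 - (-13/4 + 19)) + 178494 = (-1*63/4)*(-3 - 1*63/4) + 178494 = -63*(-3 - 63/4)/4 + 178494 = -63/4*(-75/4) + 178494 = 4725/16 + 178494 = 2860629/16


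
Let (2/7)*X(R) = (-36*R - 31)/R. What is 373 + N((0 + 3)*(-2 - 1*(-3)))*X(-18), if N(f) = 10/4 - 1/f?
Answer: 24421/216 ≈ 113.06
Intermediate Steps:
N(f) = 5/2 - 1/f (N(f) = 10*(¼) - 1/f = 5/2 - 1/f)
X(R) = 7*(-31 - 36*R)/(2*R) (X(R) = 7*((-36*R - 31)/R)/2 = 7*((-31 - 36*R)/R)/2 = 7*(-31 - 36*R)/(2*R))
373 + N((0 + 3)*(-2 - 1*(-3)))*X(-18) = 373 + (5/2 - 1/((0 + 3)*(-2 - 1*(-3))))*(-126 - 217/2/(-18)) = 373 + (5/2 - 1/(3*(-2 + 3)))*(-126 - 217/2*(-1/18)) = 373 + (5/2 - 1/(3*1))*(-126 + 217/36) = 373 + (5/2 - 1/3)*(-4319/36) = 373 + (5/2 - 1*⅓)*(-4319/36) = 373 + (5/2 - ⅓)*(-4319/36) = 373 + (13/6)*(-4319/36) = 373 - 56147/216 = 24421/216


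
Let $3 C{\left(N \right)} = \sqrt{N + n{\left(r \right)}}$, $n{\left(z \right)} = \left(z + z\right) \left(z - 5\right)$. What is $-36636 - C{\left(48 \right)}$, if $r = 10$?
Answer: $-36636 - \frac{2 \sqrt{37}}{3} \approx -36640.0$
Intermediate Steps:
$n{\left(z \right)} = 2 z \left(-5 + z\right)$
$C{\left(N \right)} = \frac{\sqrt{100 + N}}{3}$ ($C{\left(N \right)} = \frac{\sqrt{N + 2 \cdot 10 \left(-5 + 10\right)}}{3} = \frac{\sqrt{N + 2 \cdot 10 \cdot 5}}{3} = \frac{\sqrt{N + 100}}{3} = \frac{\sqrt{100 + N}}{3}$)
$-36636 - C{\left(48 \right)} = -36636 - \frac{\sqrt{100 + 48}}{3} = -36636 - \frac{\sqrt{148}}{3} = -36636 - \frac{2 \sqrt{37}}{3}$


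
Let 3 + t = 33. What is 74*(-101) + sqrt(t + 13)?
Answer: -7474 + sqrt(43) ≈ -7467.4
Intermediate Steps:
t = 30 (t = -3 + 33 = 30)
74*(-101) + sqrt(t + 13) = 74*(-101) + sqrt(30 + 13) = -7474 + sqrt(43)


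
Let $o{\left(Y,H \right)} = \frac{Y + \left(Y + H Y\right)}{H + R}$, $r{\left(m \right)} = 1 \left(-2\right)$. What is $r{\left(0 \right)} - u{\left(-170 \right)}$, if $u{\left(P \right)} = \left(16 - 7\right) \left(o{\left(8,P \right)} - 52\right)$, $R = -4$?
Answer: $\frac{11498}{29} \approx 396.48$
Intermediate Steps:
$r{\left(m \right)} = -2$
$o{\left(Y,H \right)} = \frac{2 Y + H Y}{-4 + H}$ ($o{\left(Y,H \right)} = \frac{Y + \left(Y + H Y\right)}{H - 4} = \frac{2 Y + H Y}{-4 + H}$)
$u{\left(P \right)} = -468 + \frac{72 \left(2 + P\right)}{-4 + P}$ ($u{\left(P \right)} = \left(16 - 7\right) \left(\frac{8 \left(2 + P\right)}{-4 + P} - 52\right) = 9 \left(-52 + \frac{8 \left(2 + P\right)}{-4 + P}\right) = -468 + \frac{72 \left(2 + P\right)}{-4 + P}$)
$r{\left(0 \right)} - u{\left(-170 \right)} = -2 - \frac{36 \left(56 - -1870\right)}{-4 - 170} = -2 - \frac{36 \left(56 + 1870\right)}{-174} = -2 - 36 \left(- \frac{1}{174}\right) 1926 = -2 - - \frac{11556}{29} = -2 + \frac{11556}{29} = \frac{11498}{29}$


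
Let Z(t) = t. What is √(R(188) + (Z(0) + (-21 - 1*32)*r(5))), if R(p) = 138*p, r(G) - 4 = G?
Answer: √25467 ≈ 159.58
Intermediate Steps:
r(G) = 4 + G
√(R(188) + (Z(0) + (-21 - 1*32)*r(5))) = √(138*188 + (0 + (-21 - 1*32)*(4 + 5))) = √(25944 + (0 + (-21 - 32)*9)) = √(25944 + (0 - 53*9)) = √(25944 + (0 - 477)) = √(25944 - 477) = √25467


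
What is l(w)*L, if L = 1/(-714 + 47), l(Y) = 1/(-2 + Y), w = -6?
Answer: 1/5336 ≈ 0.00018741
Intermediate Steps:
L = -1/667 (L = 1/(-667) = -1/667 ≈ -0.0014993)
l(w)*L = -1/667/(-2 - 6) = -1/667/(-8) = -⅛*(-1/667) = 1/5336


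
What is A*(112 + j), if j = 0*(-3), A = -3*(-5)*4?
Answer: 6720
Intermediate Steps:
A = 60 (A = 15*4 = 60)
j = 0
A*(112 + j) = 60*(112 + 0) = 60*112 = 6720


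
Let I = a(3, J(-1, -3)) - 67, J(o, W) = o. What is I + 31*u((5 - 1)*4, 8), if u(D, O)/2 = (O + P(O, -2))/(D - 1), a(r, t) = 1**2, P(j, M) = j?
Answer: 2/15 ≈ 0.13333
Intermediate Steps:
a(r, t) = 1
I = -66 (I = 1 - 67 = -66)
u(D, O) = 4*O/(-1 + D) (u(D, O) = 2*((O + O)/(D - 1)) = 2*((2*O)/(-1 + D)) = 2*(2*O/(-1 + D)) = 4*O/(-1 + D))
I + 31*u((5 - 1)*4, 8) = -66 + 31*(4*8/(-1 + (5 - 1)*4)) = -66 + 31*(4*8/(-1 + 4*4)) = -66 + 31*(4*8/(-1 + 16)) = -66 + 31*(4*8/15) = -66 + 31*(4*8*(1/15)) = -66 + 31*(32/15) = -66 + 992/15 = 2/15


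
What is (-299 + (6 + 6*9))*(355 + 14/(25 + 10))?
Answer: -424703/5 ≈ -84941.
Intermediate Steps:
(-299 + (6 + 6*9))*(355 + 14/(25 + 10)) = (-299 + (6 + 54))*(355 + 14/35) = (-299 + 60)*(355 + 14*(1/35)) = -239*(355 + 2/5) = -239*1777/5 = -424703/5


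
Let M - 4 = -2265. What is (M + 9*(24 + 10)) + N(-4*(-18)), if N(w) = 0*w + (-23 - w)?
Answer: -2050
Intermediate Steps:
M = -2261 (M = 4 - 2265 = -2261)
N(w) = -23 - w (N(w) = 0 + (-23 - w) = -23 - w)
(M + 9*(24 + 10)) + N(-4*(-18)) = (-2261 + 9*(24 + 10)) + (-23 - (-4)*(-18)) = (-2261 + 9*34) + (-23 - 1*72) = (-2261 + 306) + (-23 - 72) = -1955 - 95 = -2050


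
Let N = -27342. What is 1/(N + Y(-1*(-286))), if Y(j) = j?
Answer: -1/27056 ≈ -3.6960e-5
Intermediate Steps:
1/(N + Y(-1*(-286))) = 1/(-27342 - 1*(-286)) = 1/(-27342 + 286) = 1/(-27056) = -1/27056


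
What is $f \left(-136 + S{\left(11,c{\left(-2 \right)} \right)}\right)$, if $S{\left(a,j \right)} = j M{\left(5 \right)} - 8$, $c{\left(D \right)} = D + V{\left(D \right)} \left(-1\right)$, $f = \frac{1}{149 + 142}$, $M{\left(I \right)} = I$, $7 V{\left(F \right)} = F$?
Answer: $- \frac{356}{679} \approx -0.5243$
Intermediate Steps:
$V{\left(F \right)} = \frac{F}{7}$
$f = \frac{1}{291} \approx 0.0034364$
$c{\left(D \right)} = \frac{6 D}{7}$ ($c{\left(D \right)} = D + \frac{D}{7} \left(-1\right) = D - \frac{D}{7} = \frac{6 D}{7}$)
$S{\left(a,j \right)} = -8 + 5 j$ ($S{\left(a,j \right)} = j 5 - 8 = 5 j - 8 = -8 + 5 j$)
$f \left(-136 + S{\left(11,c{\left(-2 \right)} \right)}\right) = \frac{-136 + \left(-8 + 5 \cdot \frac{6}{7} \left(-2\right)\right)}{291} = \frac{-136 + \left(-8 + 5 \left(- \frac{12}{7}\right)\right)}{291} = \frac{-136 - \frac{116}{7}}{291} = \frac{1}{291} \left(- \frac{1068}{7}\right) = - \frac{356}{679}$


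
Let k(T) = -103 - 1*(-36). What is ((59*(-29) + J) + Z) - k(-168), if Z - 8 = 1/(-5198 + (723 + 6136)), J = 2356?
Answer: 1195921/1661 ≈ 720.00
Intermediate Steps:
k(T) = -67 (k(T) = -103 + 36 = -67)
Z = 13289/1661 (Z = 8 + 1/(-5198 + (723 + 6136)) = 8 + 1/(-5198 + 6859) = 8 + 1/1661 = 13289/1661 ≈ 8.0006)
((59*(-29) + J) + Z) - k(-168) = ((59*(-29) + 2356) + 13289/1661) - 1*(-67) = ((-1711 + 2356) + 13289/1661) + 67 = (645 + 13289/1661) + 67 = 1084634/1661 + 67 = 1195921/1661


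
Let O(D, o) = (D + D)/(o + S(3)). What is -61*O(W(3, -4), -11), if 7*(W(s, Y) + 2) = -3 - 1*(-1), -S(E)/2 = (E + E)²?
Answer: -1952/581 ≈ -3.3597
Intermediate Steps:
S(E) = -8*E² (S(E) = -2*(E + E)² = -2*4*E² = -8*E²)
W(s, Y) = -16/7 (W(s, Y) = -2 + (-3 - 1*(-1))/7 = -2 + (-3 + 1)/7 = -2 + (⅐)*(-2) = -2 - 2/7 = -16/7)
O(D, o) = 2*D/(-72 + o) (O(D, o) = (D + D)/(o - 8*3²) = (2*D)/(o - 8*9) = (2*D)/(o - 72) = (2*D)/(-72 + o) = 2*D/(-72 + o))
-61*O(W(3, -4), -11) = -122*(-16)/(7*(-72 - 11)) = -122*(-16)/(7*(-83)) = -122*(-16)*(-1)/(7*83) = -61*32/581 = -1952/581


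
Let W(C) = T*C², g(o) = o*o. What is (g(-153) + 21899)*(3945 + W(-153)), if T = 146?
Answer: 155028525972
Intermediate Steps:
g(o) = o²
W(C) = 146*C²
(g(-153) + 21899)*(3945 + W(-153)) = ((-153)² + 21899)*(3945 + 146*(-153)²) = (23409 + 21899)*(3945 + 146*23409) = 45308*(3945 + 3417714) = 45308*3421659 = 155028525972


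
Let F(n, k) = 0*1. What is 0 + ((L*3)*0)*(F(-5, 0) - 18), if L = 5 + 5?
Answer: 0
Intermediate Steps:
L = 10
F(n, k) = 0
0 + ((L*3)*0)*(F(-5, 0) - 18) = 0 + ((10*3)*0)*(0 - 18) = 0 + (30*0)*(-18) = 0 + 0*(-18) = 0 + 0 = 0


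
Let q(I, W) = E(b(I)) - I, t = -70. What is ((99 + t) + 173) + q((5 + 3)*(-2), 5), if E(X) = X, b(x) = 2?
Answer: 220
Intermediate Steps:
q(I, W) = 2 - I
((99 + t) + 173) + q((5 + 3)*(-2), 5) = ((99 - 70) + 173) + (2 - (5 + 3)*(-2)) = (29 + 173) + (2 - 8*(-2)) = 202 + (2 - 1*(-16)) = 202 + (2 + 16) = 202 + 18 = 220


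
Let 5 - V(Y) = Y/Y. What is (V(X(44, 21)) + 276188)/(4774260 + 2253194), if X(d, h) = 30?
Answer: 19728/501961 ≈ 0.039302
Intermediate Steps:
V(Y) = 4 (V(Y) = 5 - Y/Y = 5 - 1*1 = 5 - 1 = 4)
(V(X(44, 21)) + 276188)/(4774260 + 2253194) = (4 + 276188)/(4774260 + 2253194) = 276192/7027454 = 276192*(1/7027454) = 19728/501961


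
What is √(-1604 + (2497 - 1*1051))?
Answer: I*√158 ≈ 12.57*I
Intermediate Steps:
√(-1604 + (2497 - 1*1051)) = √(-1604 + (2497 - 1051)) = √(-1604 + 1446) = √(-158) = I*√158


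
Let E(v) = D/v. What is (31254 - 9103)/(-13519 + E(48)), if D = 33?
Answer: -354416/216293 ≈ -1.6386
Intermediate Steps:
E(v) = 33/v
(31254 - 9103)/(-13519 + E(48)) = (31254 - 9103)/(-13519 + 33/48) = 22151/(-13519 + 33*(1/48)) = 22151/(-13519 + 11/16) = 22151/(-216293/16) = 22151*(-16/216293) = -354416/216293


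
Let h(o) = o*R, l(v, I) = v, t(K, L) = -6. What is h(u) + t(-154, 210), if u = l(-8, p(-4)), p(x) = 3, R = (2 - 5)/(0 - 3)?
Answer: -14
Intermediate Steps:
R = 1 (R = -3/(-3) = -3*(-⅓) = 1)
u = -8
h(o) = o (h(o) = o*1 = o)
h(u) + t(-154, 210) = -8 - 6 = -14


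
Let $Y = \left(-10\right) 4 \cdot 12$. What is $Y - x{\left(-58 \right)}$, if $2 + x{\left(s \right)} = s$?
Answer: $-420$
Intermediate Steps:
$x{\left(s \right)} = -2 + s$
$Y = -480$ ($Y = \left(-40\right) 12 = -480$)
$Y - x{\left(-58 \right)} = -480 - \left(-2 - 58\right) = -480 - -60 = -480 + 60 = -420$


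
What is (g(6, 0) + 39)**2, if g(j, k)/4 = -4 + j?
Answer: 2209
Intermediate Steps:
g(j, k) = -16 + 4*j (g(j, k) = 4*(-4 + j) = -16 + 4*j)
(g(6, 0) + 39)**2 = ((-16 + 4*6) + 39)**2 = ((-16 + 24) + 39)**2 = (8 + 39)**2 = 47**2 = 2209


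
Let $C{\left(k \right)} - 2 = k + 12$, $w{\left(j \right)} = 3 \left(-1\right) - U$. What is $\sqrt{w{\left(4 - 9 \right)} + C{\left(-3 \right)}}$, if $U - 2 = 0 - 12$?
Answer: $3 \sqrt{2} \approx 4.2426$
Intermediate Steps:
$U = -10$ ($U = 2 + \left(0 - 12\right) = 2 - 12 = -10$)
$w{\left(j \right)} = 7$ ($w{\left(j \right)} = 3 \left(-1\right) - -10 = -3 + 10 = 7$)
$C{\left(k \right)} = 14 + k$ ($C{\left(k \right)} = 2 + \left(k + 12\right) = 2 + \left(12 + k\right) = 14 + k$)
$\sqrt{w{\left(4 - 9 \right)} + C{\left(-3 \right)}} = \sqrt{7 + \left(14 - 3\right)} = \sqrt{7 + 11} = \sqrt{18} = 3 \sqrt{2}$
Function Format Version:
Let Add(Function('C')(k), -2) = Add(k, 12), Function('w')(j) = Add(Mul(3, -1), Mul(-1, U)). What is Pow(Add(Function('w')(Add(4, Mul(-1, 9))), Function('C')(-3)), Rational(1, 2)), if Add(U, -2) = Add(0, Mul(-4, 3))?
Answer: Mul(3, Pow(2, Rational(1, 2))) ≈ 4.2426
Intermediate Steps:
U = -10 (U = Add(2, Add(0, Mul(-4, 3))) = Add(2, Add(0, -12)) = Add(2, -12) = -10)
Function('w')(j) = 7 (Function('w')(j) = Add(Mul(3, -1), Mul(-1, -10)) = Add(-3, 10) = 7)
Function('C')(k) = Add(14, k) (Function('C')(k) = Add(2, Add(k, 12)) = Add(2, Add(12, k)) = Add(14, k))
Pow(Add(Function('w')(Add(4, Mul(-1, 9))), Function('C')(-3)), Rational(1, 2)) = Pow(Add(7, Add(14, -3)), Rational(1, 2)) = Pow(Add(7, 11), Rational(1, 2)) = Pow(18, Rational(1, 2)) = Mul(3, Pow(2, Rational(1, 2)))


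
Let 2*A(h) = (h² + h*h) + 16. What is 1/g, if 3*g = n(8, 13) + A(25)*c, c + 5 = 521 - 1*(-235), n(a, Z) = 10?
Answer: 3/475393 ≈ 6.3106e-6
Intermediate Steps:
A(h) = 8 + h² (A(h) = ((h² + h*h) + 16)/2 = ((h² + h²) + 16)/2 = (2*h² + 16)/2 = (16 + 2*h²)/2 = 8 + h²)
c = 751 (c = -5 + (521 - 1*(-235)) = -5 + (521 + 235) = -5 + 756 = 751)
g = 475393/3 (g = (10 + (8 + 25²)*751)/3 = (10 + (8 + 625)*751)/3 = (10 + 633*751)/3 = (10 + 475383)/3 = (⅓)*475393 = 475393/3 ≈ 1.5846e+5)
1/g = 1/(475393/3) = 3/475393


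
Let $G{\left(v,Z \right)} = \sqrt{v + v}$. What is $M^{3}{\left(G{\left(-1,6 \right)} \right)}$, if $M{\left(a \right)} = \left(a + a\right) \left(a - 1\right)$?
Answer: $32 - 80 i \sqrt{2} \approx 32.0 - 113.14 i$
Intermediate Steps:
$G{\left(v,Z \right)} = \sqrt{2} \sqrt{v}$ ($G{\left(v,Z \right)} = \sqrt{2 v} = \sqrt{2} \sqrt{v}$)
$M{\left(a \right)} = 2 a \left(-1 + a\right)$
$M^{3}{\left(G{\left(-1,6 \right)} \right)} = \left(2 \sqrt{2} \sqrt{-1} \left(-1 + \sqrt{2} \sqrt{-1}\right)\right)^{3} = \left(2 \sqrt{2} i \left(-1 + \sqrt{2} i\right)\right)^{3} = \left(2 i \sqrt{2} \left(-1 + i \sqrt{2}\right)\right)^{3} = - 16 i \sqrt{2} \left(-1 + i \sqrt{2}\right)^{3}$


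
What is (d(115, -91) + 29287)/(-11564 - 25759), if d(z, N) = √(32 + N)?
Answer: -29287/37323 - I*√59/37323 ≈ -0.78469 - 0.0002058*I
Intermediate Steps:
(d(115, -91) + 29287)/(-11564 - 25759) = (√(32 - 91) + 29287)/(-11564 - 25759) = (√(-59) + 29287)/(-37323) = (I*√59 + 29287)*(-1/37323) = (29287 + I*√59)*(-1/37323) = -29287/37323 - I*√59/37323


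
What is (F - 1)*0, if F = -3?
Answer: 0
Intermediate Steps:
(F - 1)*0 = (-3 - 1)*0 = -4*0 = 0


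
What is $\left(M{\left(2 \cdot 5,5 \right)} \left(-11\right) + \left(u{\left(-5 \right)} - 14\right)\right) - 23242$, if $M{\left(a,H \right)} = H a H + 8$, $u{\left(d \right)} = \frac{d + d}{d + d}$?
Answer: $-26093$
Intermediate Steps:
$u{\left(d \right)} = 1$ ($u{\left(d \right)} = \frac{2 d}{2 d} = 2 d \frac{1}{2 d} = 1$)
$M{\left(a,H \right)} = 8 + a H^{2}$ ($M{\left(a,H \right)} = a H^{2} + 8 = 8 + a H^{2}$)
$\left(M{\left(2 \cdot 5,5 \right)} \left(-11\right) + \left(u{\left(-5 \right)} - 14\right)\right) - 23242 = \left(\left(8 + 2 \cdot 5 \cdot 5^{2}\right) \left(-11\right) + \left(1 - 14\right)\right) - 23242 = \left(\left(8 + 10 \cdot 25\right) \left(-11\right) - 13\right) - 23242 = \left(\left(8 + 250\right) \left(-11\right) - 13\right) - 23242 = \left(258 \left(-11\right) - 13\right) - 23242 = \left(-2838 - 13\right) - 23242 = -2851 - 23242 = -26093$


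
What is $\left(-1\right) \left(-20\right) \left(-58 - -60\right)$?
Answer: $40$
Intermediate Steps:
$\left(-1\right) \left(-20\right) \left(-58 - -60\right) = 20 \left(-58 + 60\right) = 20 \cdot 2 = 40$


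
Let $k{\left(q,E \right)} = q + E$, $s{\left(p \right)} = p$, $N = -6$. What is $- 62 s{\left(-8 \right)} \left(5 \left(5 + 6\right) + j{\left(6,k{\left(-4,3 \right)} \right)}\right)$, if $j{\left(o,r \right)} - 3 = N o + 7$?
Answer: $14384$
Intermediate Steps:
$k{\left(q,E \right)} = E + q$
$j{\left(o,r \right)} = 10 - 6 o$ ($j{\left(o,r \right)} = 3 - \left(-7 + 6 o\right) = 10 - 6 o$)
$- 62 s{\left(-8 \right)} \left(5 \left(5 + 6\right) + j{\left(6,k{\left(-4,3 \right)} \right)}\right) = \left(-62\right) \left(-8\right) \left(5 \left(5 + 6\right) + \left(10 - 36\right)\right) = 496 \left(5 \cdot 11 + \left(10 - 36\right)\right) = 496 \left(55 - 26\right) = 496 \cdot 29 = 14384$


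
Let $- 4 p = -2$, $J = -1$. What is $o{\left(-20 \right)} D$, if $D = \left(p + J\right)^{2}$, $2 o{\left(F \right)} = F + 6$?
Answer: $- \frac{7}{4} \approx -1.75$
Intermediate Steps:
$p = \frac{1}{2}$ ($p = \left(- \frac{1}{4}\right) \left(-2\right) = \frac{1}{2} \approx 0.5$)
$o{\left(F \right)} = 3 + \frac{F}{2}$ ($o{\left(F \right)} = \frac{F + 6}{2} = \frac{6 + F}{2} = 3 + \frac{F}{2}$)
$D = \frac{1}{4}$ ($D = \left(\frac{1}{2} - 1\right)^{2} = \left(- \frac{1}{2}\right)^{2} = \frac{1}{4} \approx 0.25$)
$o{\left(-20 \right)} D = \left(3 + \frac{1}{2} \left(-20\right)\right) \frac{1}{4} = \left(3 - 10\right) \frac{1}{4} = \left(-7\right) \frac{1}{4} = - \frac{7}{4}$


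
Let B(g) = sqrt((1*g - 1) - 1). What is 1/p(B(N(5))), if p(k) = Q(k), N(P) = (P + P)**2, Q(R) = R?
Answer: sqrt(2)/14 ≈ 0.10102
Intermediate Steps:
N(P) = 4*P**2 (N(P) = (2*P)**2 = 4*P**2)
B(g) = sqrt(-2 + g) (B(g) = sqrt((g - 1) - 1) = sqrt((-1 + g) - 1) = sqrt(-2 + g))
p(k) = k
1/p(B(N(5))) = 1/(sqrt(-2 + 4*5**2)) = 1/(sqrt(-2 + 4*25)) = 1/(sqrt(-2 + 100)) = 1/(sqrt(98)) = 1/(7*sqrt(2)) = sqrt(2)/14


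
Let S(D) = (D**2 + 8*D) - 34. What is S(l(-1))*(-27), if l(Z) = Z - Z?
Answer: 918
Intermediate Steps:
l(Z) = 0
S(D) = -34 + D**2 + 8*D
S(l(-1))*(-27) = (-34 + 0**2 + 8*0)*(-27) = (-34 + 0 + 0)*(-27) = -34*(-27) = 918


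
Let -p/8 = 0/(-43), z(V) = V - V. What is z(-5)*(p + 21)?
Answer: 0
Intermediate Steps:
z(V) = 0
p = 0 (p = -0/(-43) = -0*(-1)/43 = -8*0 = 0)
z(-5)*(p + 21) = 0*(0 + 21) = 0*21 = 0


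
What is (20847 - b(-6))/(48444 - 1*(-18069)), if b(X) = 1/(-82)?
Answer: 1709455/5454066 ≈ 0.31343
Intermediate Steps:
b(X) = -1/82
(20847 - b(-6))/(48444 - 1*(-18069)) = (20847 - 1*(-1/82))/(48444 - 1*(-18069)) = (20847 + 1/82)/(48444 + 18069) = (1709455/82)/66513 = (1709455/82)*(1/66513) = 1709455/5454066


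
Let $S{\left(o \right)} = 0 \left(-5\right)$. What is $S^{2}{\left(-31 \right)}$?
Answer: $0$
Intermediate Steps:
$S{\left(o \right)} = 0$
$S^{2}{\left(-31 \right)} = 0^{2} = 0$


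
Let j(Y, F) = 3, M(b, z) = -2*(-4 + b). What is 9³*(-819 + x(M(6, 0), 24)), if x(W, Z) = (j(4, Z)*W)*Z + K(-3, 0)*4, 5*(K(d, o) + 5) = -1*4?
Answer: -4119579/5 ≈ -8.2392e+5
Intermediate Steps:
M(b, z) = 8 - 2*b
K(d, o) = -29/5 (K(d, o) = -5 + (-1*4)/5 = -5 + (⅕)*(-4) = -5 - ⅘ = -29/5)
x(W, Z) = -116/5 + 3*W*Z (x(W, Z) = (3*W)*Z - 29/5*4 = 3*W*Z - 116/5 = -116/5 + 3*W*Z)
9³*(-819 + x(M(6, 0), 24)) = 9³*(-819 + (-116/5 + 3*(8 - 2*6)*24)) = 729*(-819 + (-116/5 + 3*(8 - 12)*24)) = 729*(-819 + (-116/5 + 3*(-4)*24)) = 729*(-819 + (-116/5 - 288)) = 729*(-819 - 1556/5) = 729*(-5651/5) = -4119579/5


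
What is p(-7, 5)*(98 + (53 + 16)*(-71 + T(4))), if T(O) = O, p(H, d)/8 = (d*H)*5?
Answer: 6335000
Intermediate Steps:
p(H, d) = 40*H*d (p(H, d) = 8*((d*H)*5) = 8*((H*d)*5) = 8*(5*H*d) = 40*H*d)
p(-7, 5)*(98 + (53 + 16)*(-71 + T(4))) = (40*(-7)*5)*(98 + (53 + 16)*(-71 + 4)) = -1400*(98 + 69*(-67)) = -1400*(98 - 4623) = -1400*(-4525) = 6335000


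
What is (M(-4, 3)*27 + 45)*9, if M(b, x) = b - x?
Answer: -1296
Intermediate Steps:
(M(-4, 3)*27 + 45)*9 = ((-4 - 1*3)*27 + 45)*9 = ((-4 - 3)*27 + 45)*9 = (-7*27 + 45)*9 = (-189 + 45)*9 = -144*9 = -1296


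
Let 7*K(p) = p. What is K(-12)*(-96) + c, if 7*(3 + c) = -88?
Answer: 149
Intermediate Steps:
c = -109/7 (c = -3 + (⅐)*(-88) = -3 - 88/7 = -109/7 ≈ -15.571)
K(p) = p/7
K(-12)*(-96) + c = ((⅐)*(-12))*(-96) - 109/7 = -12/7*(-96) - 109/7 = 1152/7 - 109/7 = 149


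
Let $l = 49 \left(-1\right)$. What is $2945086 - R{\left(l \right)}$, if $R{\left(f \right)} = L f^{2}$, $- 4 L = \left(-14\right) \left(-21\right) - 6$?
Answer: $3117958$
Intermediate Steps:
$l = -49$
$L = -72$ ($L = - \frac{\left(-14\right) \left(-21\right) - 6}{4} = - \frac{294 - 6}{4} = \left(- \frac{1}{4}\right) 288 = -72$)
$R{\left(f \right)} = - 72 f^{2}$
$2945086 - R{\left(l \right)} = 2945086 - - 72 \left(-49\right)^{2} = 2945086 - \left(-72\right) 2401 = 2945086 - -172872 = 2945086 + 172872 = 3117958$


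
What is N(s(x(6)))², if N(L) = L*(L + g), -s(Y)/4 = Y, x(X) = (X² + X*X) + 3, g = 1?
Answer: 8046090000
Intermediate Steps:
x(X) = 3 + 2*X² (x(X) = (X² + X²) + 3 = 2*X² + 3 = 3 + 2*X²)
s(Y) = -4*Y
N(L) = L*(1 + L) (N(L) = L*(L + 1) = L*(1 + L))
N(s(x(6)))² = ((-4*(3 + 2*6²))*(1 - 4*(3 + 2*6²)))² = ((-4*(3 + 2*36))*(1 - 4*(3 + 2*36)))² = ((-4*(3 + 72))*(1 - 4*(3 + 72)))² = ((-4*75)*(1 - 4*75))² = (-300*(1 - 300))² = (-300*(-299))² = 89700² = 8046090000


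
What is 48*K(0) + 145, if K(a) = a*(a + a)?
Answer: 145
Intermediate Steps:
K(a) = 2*a² (K(a) = a*(2*a) = 2*a²)
48*K(0) + 145 = 48*(2*0²) + 145 = 48*(2*0) + 145 = 48*0 + 145 = 0 + 145 = 145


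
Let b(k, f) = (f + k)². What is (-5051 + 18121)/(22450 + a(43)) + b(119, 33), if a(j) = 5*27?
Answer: 104363382/4517 ≈ 23105.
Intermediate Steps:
a(j) = 135
(-5051 + 18121)/(22450 + a(43)) + b(119, 33) = (-5051 + 18121)/(22450 + 135) + (33 + 119)² = 13070/22585 + 152² = 13070*(1/22585) + 23104 = 2614/4517 + 23104 = 104363382/4517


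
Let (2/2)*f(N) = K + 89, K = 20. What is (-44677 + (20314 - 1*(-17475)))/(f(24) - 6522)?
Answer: 6888/6413 ≈ 1.0741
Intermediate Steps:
f(N) = 109 (f(N) = 20 + 89 = 109)
(-44677 + (20314 - 1*(-17475)))/(f(24) - 6522) = (-44677 + (20314 - 1*(-17475)))/(109 - 6522) = (-44677 + (20314 + 17475))/(-6413) = (-44677 + 37789)*(-1/6413) = -6888*(-1/6413) = 6888/6413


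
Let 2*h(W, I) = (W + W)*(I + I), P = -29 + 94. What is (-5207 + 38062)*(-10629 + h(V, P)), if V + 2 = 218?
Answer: 573352605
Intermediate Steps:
V = 216 (V = -2 + 218 = 216)
P = 65
h(W, I) = 2*I*W (h(W, I) = ((W + W)*(I + I))/2 = ((2*W)*(2*I))/2 = (4*I*W)/2 = 2*I*W)
(-5207 + 38062)*(-10629 + h(V, P)) = (-5207 + 38062)*(-10629 + 2*65*216) = 32855*(-10629 + 28080) = 32855*17451 = 573352605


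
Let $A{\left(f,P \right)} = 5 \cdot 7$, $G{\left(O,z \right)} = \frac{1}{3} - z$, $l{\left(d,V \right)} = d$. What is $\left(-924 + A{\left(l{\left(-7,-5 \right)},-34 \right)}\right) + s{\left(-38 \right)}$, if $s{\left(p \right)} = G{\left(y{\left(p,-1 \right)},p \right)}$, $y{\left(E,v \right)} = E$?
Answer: $- \frac{2552}{3} \approx -850.67$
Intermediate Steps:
$G{\left(O,z \right)} = \frac{1}{3} - z$
$A{\left(f,P \right)} = 35$
$s{\left(p \right)} = \frac{1}{3} - p$
$\left(-924 + A{\left(l{\left(-7,-5 \right)},-34 \right)}\right) + s{\left(-38 \right)} = \left(-924 + 35\right) + \left(\frac{1}{3} - -38\right) = -889 + \left(\frac{1}{3} + 38\right) = -889 + \frac{115}{3} = - \frac{2552}{3}$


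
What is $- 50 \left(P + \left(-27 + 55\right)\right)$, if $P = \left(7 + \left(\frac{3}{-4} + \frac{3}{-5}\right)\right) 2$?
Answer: $-1965$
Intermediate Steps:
$P = \frac{113}{10}$ ($P = \left(7 + \left(3 \left(- \frac{1}{4}\right) + 3 \left(- \frac{1}{5}\right)\right)\right) 2 = \left(7 - \frac{27}{20}\right) 2 = \frac{113}{20} \cdot 2 = \frac{113}{10} \approx 11.3$)
$- 50 \left(P + \left(-27 + 55\right)\right) = - 50 \left(\frac{113}{10} + \left(-27 + 55\right)\right) = - 50 \left(\frac{113}{10} + 28\right) = \left(-50\right) \frac{393}{10} = -1965$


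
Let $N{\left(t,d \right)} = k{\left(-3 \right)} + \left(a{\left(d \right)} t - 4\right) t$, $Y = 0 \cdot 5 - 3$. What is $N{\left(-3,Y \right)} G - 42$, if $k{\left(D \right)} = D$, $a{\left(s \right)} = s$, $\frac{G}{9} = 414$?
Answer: $-67110$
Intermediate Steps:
$G = 3726$ ($G = 9 \cdot 414 = 3726$)
$Y = -3$ ($Y = 0 - 3 = -3$)
$N{\left(t,d \right)} = -3 + t \left(-4 + d t\right)$ ($N{\left(t,d \right)} = -3 + \left(d t - 4\right) t = -3 + \left(-4 + d t\right) t = -3 + t \left(-4 + d t\right)$)
$N{\left(-3,Y \right)} G - 42 = \left(-3 - -12 - 3 \left(-3\right)^{2}\right) 3726 - 42 = \left(-3 + 12 - 27\right) 3726 - 42 = \left(-18\right) 3726 - 42 = -67068 - 42 = -67110$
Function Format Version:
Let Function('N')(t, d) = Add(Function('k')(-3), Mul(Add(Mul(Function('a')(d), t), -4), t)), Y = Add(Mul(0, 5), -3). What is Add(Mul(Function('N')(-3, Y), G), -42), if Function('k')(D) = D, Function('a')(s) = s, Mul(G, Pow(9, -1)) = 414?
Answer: -67110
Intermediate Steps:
G = 3726 (G = Mul(9, 414) = 3726)
Y = -3 (Y = Add(0, -3) = -3)
Function('N')(t, d) = Add(-3, Mul(t, Add(-4, Mul(d, t)))) (Function('N')(t, d) = Add(-3, Mul(Add(Mul(d, t), -4), t)) = Add(-3, Mul(Add(-4, Mul(d, t)), t)) = Add(-3, Mul(t, Add(-4, Mul(d, t)))))
Add(Mul(Function('N')(-3, Y), G), -42) = Add(Mul(Add(-3, Mul(-4, -3), Mul(-3, Pow(-3, 2))), 3726), -42) = Add(Mul(Add(-3, 12, Mul(-3, 9)), 3726), -42) = Add(Mul(Add(-3, 12, -27), 3726), -42) = Add(Mul(-18, 3726), -42) = Add(-67068, -42) = -67110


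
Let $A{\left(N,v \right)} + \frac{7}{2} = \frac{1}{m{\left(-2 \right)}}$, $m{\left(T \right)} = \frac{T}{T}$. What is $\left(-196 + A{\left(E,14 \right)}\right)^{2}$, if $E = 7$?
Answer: $\frac{157609}{4} \approx 39402.0$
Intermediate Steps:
$m{\left(T \right)} = 1$
$A{\left(N,v \right)} = - \frac{5}{2}$ ($A{\left(N,v \right)} = - \frac{7}{2} + 1^{-1} = - \frac{7}{2} + 1 = - \frac{5}{2}$)
$\left(-196 + A{\left(E,14 \right)}\right)^{2} = \left(-196 - \frac{5}{2}\right)^{2} = \left(- \frac{397}{2}\right)^{2} = \frac{157609}{4}$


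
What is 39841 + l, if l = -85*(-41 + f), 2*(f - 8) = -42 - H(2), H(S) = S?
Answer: 44516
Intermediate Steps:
f = -14 (f = 8 + (-42 - 1*2)/2 = 8 + (-42 - 2)/2 = 8 + (½)*(-44) = 8 - 22 = -14)
l = 4675 (l = -85*(-41 - 14) = -85*(-55) = 4675)
39841 + l = 39841 + 4675 = 44516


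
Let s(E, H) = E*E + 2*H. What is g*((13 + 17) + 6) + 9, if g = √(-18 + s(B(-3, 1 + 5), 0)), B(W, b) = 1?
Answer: 9 + 36*I*√17 ≈ 9.0 + 148.43*I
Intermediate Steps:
s(E, H) = E² + 2*H
g = I*√17 (g = √(-18 + (1² + 2*0)) = √(-18 + (1 + 0)) = √(-18 + 1) = √(-17) = I*√17 ≈ 4.1231*I)
g*((13 + 17) + 6) + 9 = (I*√17)*((13 + 17) + 6) + 9 = (I*√17)*(30 + 6) + 9 = (I*√17)*36 + 9 = 36*I*√17 + 9 = 9 + 36*I*√17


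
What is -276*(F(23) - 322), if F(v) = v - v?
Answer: 88872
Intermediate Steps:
F(v) = 0
-276*(F(23) - 322) = -276*(0 - 322) = -276*(-322) = 88872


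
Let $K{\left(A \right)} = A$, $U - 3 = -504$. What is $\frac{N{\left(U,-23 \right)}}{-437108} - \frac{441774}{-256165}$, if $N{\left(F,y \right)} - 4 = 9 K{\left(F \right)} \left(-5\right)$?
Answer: $\frac{26760955001}{15995967260} \approx 1.673$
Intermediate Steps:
$U = -501$ ($U = 3 - 504 = -501$)
$N{\left(F,y \right)} = 4 - 45 F$ ($N{\left(F,y \right)} = 4 + 9 F \left(-5\right) = 4 - 45 F$)
$\frac{N{\left(U,-23 \right)}}{-437108} - \frac{441774}{-256165} = \frac{4 - -22545}{-437108} - \frac{441774}{-256165} = \left(4 + 22545\right) \left(- \frac{1}{437108}\right) - - \frac{441774}{256165} = 22549 \left(- \frac{1}{437108}\right) + \frac{441774}{256165} = - \frac{22549}{437108} + \frac{441774}{256165} = \frac{26760955001}{15995967260}$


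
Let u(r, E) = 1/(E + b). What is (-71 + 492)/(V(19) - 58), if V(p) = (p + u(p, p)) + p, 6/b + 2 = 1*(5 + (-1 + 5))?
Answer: -58519/2773 ≈ -21.103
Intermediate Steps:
b = 6/7 (b = 6/(-2 + 1*(5 + (-1 + 5))) = 6/(-2 + 1*(5 + 4)) = 6/(-2 + 1*9) = 6/(-2 + 9) = 6/7 ≈ 0.85714)
u(r, E) = 1/(6/7 + E) (u(r, E) = 1/(E + 6/7) = 1/(6/7 + E))
V(p) = 2*p + 7/(6 + 7*p) (V(p) = (p + 7/(6 + 7*p)) + p = 2*p + 7/(6 + 7*p))
(-71 + 492)/(V(19) - 58) = (-71 + 492)/((7 + 2*19*(6 + 7*19))/(6 + 7*19) - 58) = 421/((7 + 2*19*(6 + 133))/(6 + 133) - 58) = 421/((7 + 2*19*139)/139 - 58) = 421/((7 + 5282)/139 - 58) = 421/((1/139)*5289 - 58) = 421/(5289/139 - 58) = 421/(-2773/139) = 421*(-139/2773) = -58519/2773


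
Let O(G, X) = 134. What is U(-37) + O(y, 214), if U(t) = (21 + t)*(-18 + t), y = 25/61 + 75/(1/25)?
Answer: 1014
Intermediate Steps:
y = 114400/61 (y = 25*(1/61) + 75/(1/25) = 25/61 + 75*25 = 25/61 + 1875 = 114400/61 ≈ 1875.4)
U(t) = (-18 + t)*(21 + t)
U(-37) + O(y, 214) = (-378 + (-37)**2 + 3*(-37)) + 134 = (-378 + 1369 - 111) + 134 = 880 + 134 = 1014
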